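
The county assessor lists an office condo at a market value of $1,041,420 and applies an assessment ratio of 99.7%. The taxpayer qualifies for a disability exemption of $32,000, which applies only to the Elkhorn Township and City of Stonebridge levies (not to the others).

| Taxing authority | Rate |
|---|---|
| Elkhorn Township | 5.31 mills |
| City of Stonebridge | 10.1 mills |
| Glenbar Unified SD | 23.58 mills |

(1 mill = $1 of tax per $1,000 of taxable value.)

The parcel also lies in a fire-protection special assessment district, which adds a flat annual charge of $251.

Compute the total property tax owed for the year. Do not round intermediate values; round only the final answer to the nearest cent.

Assessed value = $1,041,420 × 0.997 = $1,038,295.74
Elkhorn Township: ($1,038,295.74 − $32,000) × 0.00531 = $1,006,295.74 × 0.00531 = $5,343.4303794
City of Stonebridge: ($1,038,295.74 − $32,000) × 0.0101 = $1,006,295.74 × 0.0101 = $10,163.586974
Glenbar Unified SD: $1,038,295.74 × 0.02358 = $24,483.0135492
Levies subtotal = $39,990.0309026
Total = $39,990.0309026 + $251 = $40,241.0309026

$40,241.03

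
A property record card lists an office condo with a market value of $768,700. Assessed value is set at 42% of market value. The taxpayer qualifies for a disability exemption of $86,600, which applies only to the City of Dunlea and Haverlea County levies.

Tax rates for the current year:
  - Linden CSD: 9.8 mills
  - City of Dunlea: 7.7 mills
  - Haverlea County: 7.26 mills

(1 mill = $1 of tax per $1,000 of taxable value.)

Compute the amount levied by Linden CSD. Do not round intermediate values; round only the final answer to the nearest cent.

Assessed value = $768,700 × 0.42 = $322,854
Linden CSD taxable value = $322,854 (exemption does not apply)
Linden CSD levy = $322,854 × 0.0098 = $3,163.9692

$3,163.97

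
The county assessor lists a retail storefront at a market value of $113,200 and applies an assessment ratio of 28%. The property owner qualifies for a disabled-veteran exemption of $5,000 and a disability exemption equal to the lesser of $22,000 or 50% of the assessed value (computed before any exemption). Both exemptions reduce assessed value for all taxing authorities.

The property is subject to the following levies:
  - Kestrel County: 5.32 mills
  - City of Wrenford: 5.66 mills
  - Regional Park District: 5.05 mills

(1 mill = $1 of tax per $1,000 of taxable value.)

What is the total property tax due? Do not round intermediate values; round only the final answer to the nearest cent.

$173.89

Assessed value = $113,200 × 0.28 = $31,696
Disability exemption = min($22,000, 50% × $31,696) = min($22,000, $15,848) = $15,848 (percentage binds)
Taxable value = $31,696 − $5,000 − $15,848 = $10,848
Kestrel County: $10,848 × 0.00532 = $57.71136
City of Wrenford: $10,848 × 0.00566 = $61.39968
Regional Park District: $10,848 × 0.00505 = $54.7824
Total = $173.89344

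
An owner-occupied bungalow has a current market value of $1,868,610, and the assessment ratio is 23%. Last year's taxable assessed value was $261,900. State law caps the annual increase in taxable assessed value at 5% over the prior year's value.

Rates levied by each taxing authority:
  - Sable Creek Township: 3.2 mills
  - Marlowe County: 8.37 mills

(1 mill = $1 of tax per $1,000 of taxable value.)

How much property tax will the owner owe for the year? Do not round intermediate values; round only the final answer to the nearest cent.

Uncapped assessed value = $1,868,610 × 0.23 = $429,780.3
Cap limit = $261,900 × 1.05 = $274,995
Taxable assessed value = min($429,780.3, $274,995) = $274,995 (cap binds)
Sable Creek Township: $274,995 × 0.0032 = $879.984
Marlowe County: $274,995 × 0.00837 = $2,301.70815
Total = $3,181.69215

$3,181.69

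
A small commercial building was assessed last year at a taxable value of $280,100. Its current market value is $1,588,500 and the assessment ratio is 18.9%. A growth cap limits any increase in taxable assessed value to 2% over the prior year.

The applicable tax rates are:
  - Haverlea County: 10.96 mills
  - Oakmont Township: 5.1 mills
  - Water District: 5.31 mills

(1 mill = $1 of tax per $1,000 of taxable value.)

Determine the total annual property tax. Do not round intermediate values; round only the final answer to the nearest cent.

$6,105.45

Uncapped assessed value = $1,588,500 × 0.189 = $300,226.5
Cap limit = $280,100 × 1.02 = $285,702
Taxable assessed value = min($300,226.5, $285,702) = $285,702 (cap binds)
Haverlea County: $285,702 × 0.01096 = $3,131.29392
Oakmont Township: $285,702 × 0.0051 = $1,457.0802
Water District: $285,702 × 0.00531 = $1,517.07762
Total = $6,105.45174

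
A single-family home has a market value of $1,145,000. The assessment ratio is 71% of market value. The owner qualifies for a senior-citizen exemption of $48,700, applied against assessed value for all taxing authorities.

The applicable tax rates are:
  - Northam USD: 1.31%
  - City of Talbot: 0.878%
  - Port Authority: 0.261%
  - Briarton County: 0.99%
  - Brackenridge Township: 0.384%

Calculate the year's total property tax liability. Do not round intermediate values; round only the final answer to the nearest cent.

Assessed value = $1,145,000 × 0.71 = $812,950
Taxable value = $812,950 − $48,700 = $764,250
Northam USD: $764,250 × 0.0131 = $10,011.675
City of Talbot: $764,250 × 0.00878 = $6,710.115
Port Authority: $764,250 × 0.00261 = $1,994.6925
Briarton County: $764,250 × 0.0099 = $7,566.075
Brackenridge Township: $764,250 × 0.00384 = $2,934.72
Total = $10,011.675 + $6,710.115 + $1,994.6925 + $7,566.075 + $2,934.72 = $29,217.2775

$29,217.28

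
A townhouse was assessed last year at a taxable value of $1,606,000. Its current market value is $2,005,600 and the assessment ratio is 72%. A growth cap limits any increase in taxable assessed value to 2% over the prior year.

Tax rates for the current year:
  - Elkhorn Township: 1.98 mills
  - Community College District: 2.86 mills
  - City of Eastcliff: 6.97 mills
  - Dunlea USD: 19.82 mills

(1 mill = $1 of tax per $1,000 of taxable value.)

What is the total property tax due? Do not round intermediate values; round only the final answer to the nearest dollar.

$45,675

Uncapped assessed value = $2,005,600 × 0.72 = $1,444,032
Cap limit = $1,606,000 × 1.02 = $1,638,120
Taxable assessed value = min($1,444,032, $1,638,120) = $1,444,032 (cap does not bind)
Elkhorn Township: $1,444,032 × 0.00198 = $2,859.18336
Community College District: $1,444,032 × 0.00286 = $4,129.93152
City of Eastcliff: $1,444,032 × 0.00697 = $10,064.90304
Dunlea USD: $1,444,032 × 0.01982 = $28,620.71424
Total = $45,674.73216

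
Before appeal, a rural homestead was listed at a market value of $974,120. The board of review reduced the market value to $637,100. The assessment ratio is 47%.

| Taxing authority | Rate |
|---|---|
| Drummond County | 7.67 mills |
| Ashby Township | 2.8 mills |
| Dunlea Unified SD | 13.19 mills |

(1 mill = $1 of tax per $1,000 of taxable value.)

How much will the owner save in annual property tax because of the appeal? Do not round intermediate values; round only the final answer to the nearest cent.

$3,747.73

Old assessed value = $974,120 × 0.47 = $457,836.4
New assessed value = $637,100 × 0.47 = $299,437
Combined rate = 0.00767 + 0.0028 + 0.01319 = 0.02366
Old tax = $457,836.4 × 0.02366 = $10,832.409224
New tax = $299,437 × 0.02366 = $7,084.67942
Reduction = $10,832.409224 − $7,084.67942 = $3,747.729804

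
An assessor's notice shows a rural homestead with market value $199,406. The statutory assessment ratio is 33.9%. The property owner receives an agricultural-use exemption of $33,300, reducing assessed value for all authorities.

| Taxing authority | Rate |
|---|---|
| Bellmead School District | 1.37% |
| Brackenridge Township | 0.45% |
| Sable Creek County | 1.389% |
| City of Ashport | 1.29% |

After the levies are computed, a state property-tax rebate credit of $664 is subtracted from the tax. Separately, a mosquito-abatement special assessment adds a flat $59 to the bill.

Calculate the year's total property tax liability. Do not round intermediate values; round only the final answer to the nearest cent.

$938.10

Assessed value = $199,406 × 0.339 = $67,598.634
Taxable value = $67,598.634 − $33,300 = $34,298.634
Bellmead School District: $34,298.634 × 0.0137 = $469.8912858
Brackenridge Township: $34,298.634 × 0.0045 = $154.343853
Sable Creek County: $34,298.634 × 0.01389 = $476.40802626
City of Ashport: $34,298.634 × 0.0129 = $442.4523786
Levies subtotal = $1,543.09554366
After credit = $1,543.09554366 − $664 = $879.09554366
Total = $879.09554366 + $59 = $938.09554366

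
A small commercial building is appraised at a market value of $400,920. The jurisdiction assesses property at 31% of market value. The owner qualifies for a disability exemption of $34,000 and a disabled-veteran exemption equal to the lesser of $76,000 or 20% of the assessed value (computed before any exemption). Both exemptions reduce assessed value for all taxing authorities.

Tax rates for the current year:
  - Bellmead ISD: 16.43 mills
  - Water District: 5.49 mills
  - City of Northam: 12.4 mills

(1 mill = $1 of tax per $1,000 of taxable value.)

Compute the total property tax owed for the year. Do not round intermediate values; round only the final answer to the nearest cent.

Assessed value = $400,920 × 0.31 = $124,285.2
Disabled-veteran exemption = min($76,000, 20% × $124,285.2) = min($76,000, $24,857.04) = $24,857.04 (percentage binds)
Taxable value = $124,285.2 − $34,000 − $24,857.04 = $65,428.16
Bellmead ISD: $65,428.16 × 0.01643 = $1,074.9846688
Water District: $65,428.16 × 0.00549 = $359.2005984
City of Northam: $65,428.16 × 0.0124 = $811.309184
Total = $2,245.4944512

$2,245.49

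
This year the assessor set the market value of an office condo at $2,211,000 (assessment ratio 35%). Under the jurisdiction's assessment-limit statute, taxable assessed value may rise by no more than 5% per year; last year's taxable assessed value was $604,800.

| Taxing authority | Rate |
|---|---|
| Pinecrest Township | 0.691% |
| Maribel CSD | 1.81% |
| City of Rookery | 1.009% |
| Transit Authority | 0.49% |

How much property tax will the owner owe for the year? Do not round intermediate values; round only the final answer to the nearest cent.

$25,401.60

Uncapped assessed value = $2,211,000 × 0.35 = $773,850
Cap limit = $604,800 × 1.05 = $635,040
Taxable assessed value = min($773,850, $635,040) = $635,040 (cap binds)
Pinecrest Township: $635,040 × 0.00691 = $4,388.1264
Maribel CSD: $635,040 × 0.0181 = $11,494.224
City of Rookery: $635,040 × 0.01009 = $6,407.5536
Transit Authority: $635,040 × 0.0049 = $3,111.696
Total = $25,401.6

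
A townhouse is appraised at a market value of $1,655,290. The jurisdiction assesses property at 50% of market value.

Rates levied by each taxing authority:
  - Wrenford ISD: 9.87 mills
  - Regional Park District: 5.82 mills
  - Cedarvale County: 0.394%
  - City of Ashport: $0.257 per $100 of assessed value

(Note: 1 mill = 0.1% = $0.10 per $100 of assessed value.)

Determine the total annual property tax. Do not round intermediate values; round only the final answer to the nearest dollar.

$18,374

Assessed value = $1,655,290 × 0.5 = $827,645
Wrenford ISD: $827,645 × 0.00987 = $8,168.85615
Regional Park District: $827,645 × 0.00582 = $4,816.8939
Cedarvale County: $827,645 × 0.00394 = $3,260.9213
City of Ashport: $827,645 × 0.00257 = $2,127.04765
Total = $18,373.719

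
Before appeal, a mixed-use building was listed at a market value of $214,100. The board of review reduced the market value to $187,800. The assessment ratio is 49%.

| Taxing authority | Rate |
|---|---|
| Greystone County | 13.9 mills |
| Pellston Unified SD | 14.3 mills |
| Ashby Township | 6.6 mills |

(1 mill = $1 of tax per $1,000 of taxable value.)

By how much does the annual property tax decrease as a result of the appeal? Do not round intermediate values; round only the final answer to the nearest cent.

$448.47

Old assessed value = $214,100 × 0.49 = $104,909
New assessed value = $187,800 × 0.49 = $92,022
Combined rate = 0.0139 + 0.0143 + 0.0066 = 0.0348
Old tax = $104,909 × 0.0348 = $3,650.8332
New tax = $92,022 × 0.0348 = $3,202.3656
Reduction = $3,650.8332 − $3,202.3656 = $448.4676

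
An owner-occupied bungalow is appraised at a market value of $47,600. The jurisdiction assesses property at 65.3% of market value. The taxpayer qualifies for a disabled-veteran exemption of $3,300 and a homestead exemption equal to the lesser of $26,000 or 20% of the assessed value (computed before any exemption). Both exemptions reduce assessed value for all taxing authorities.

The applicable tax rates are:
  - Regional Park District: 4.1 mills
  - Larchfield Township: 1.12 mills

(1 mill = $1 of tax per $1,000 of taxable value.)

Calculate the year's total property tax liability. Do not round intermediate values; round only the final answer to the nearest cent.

Assessed value = $47,600 × 0.653 = $31,082.8
Homestead exemption = min($26,000, 20% × $31,082.8) = min($26,000, $6,216.56) = $6,216.56 (percentage binds)
Taxable value = $31,082.8 − $3,300 − $6,216.56 = $21,566.24
Regional Park District: $21,566.24 × 0.0041 = $88.421584
Larchfield Township: $21,566.24 × 0.00112 = $24.1541888
Total = $112.5757728

$112.58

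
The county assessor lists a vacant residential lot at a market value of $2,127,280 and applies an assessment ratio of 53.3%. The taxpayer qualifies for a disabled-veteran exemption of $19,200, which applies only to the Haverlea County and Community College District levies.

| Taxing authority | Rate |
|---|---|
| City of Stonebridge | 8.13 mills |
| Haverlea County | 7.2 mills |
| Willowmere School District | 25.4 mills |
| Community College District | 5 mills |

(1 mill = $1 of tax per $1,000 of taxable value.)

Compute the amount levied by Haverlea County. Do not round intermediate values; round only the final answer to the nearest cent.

$8,025.41

Assessed value = $2,127,280 × 0.533 = $1,133,840.24
Haverlea County taxable value = $1,133,840.24 − $19,200 = $1,114,640.24
Haverlea County levy = $1,114,640.24 × 0.0072 = $8,025.409728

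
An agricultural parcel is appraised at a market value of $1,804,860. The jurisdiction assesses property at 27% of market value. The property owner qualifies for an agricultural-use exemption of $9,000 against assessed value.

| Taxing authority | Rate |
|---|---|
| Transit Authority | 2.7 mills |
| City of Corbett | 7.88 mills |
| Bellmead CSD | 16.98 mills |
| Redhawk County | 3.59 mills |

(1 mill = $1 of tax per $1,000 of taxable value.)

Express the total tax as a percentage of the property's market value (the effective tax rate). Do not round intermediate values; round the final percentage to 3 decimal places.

0.826%

Assessed value = $1,804,860 × 0.27 = $487,312.2
Taxable value = $487,312.2 − $9,000 = $478,312.2
Transit Authority: $478,312.2 × 0.0027 = $1,291.44294
City of Corbett: $478,312.2 × 0.00788 = $3,769.100136
Bellmead CSD: $478,312.2 × 0.01698 = $8,121.741156
Redhawk County: $478,312.2 × 0.00359 = $1,717.140798
Total tax = $14,899.42503
Effective rate = $14,899.42503 ÷ $1,804,860 = 0.826% of market value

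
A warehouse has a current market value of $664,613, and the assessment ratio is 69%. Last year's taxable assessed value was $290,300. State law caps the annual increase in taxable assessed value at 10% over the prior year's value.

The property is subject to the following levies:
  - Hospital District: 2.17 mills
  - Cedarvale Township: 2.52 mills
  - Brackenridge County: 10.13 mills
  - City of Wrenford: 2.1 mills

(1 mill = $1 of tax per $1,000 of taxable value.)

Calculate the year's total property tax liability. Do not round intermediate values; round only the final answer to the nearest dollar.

Uncapped assessed value = $664,613 × 0.69 = $458,582.97
Cap limit = $290,300 × 1.1 = $319,330
Taxable assessed value = min($458,582.97, $319,330) = $319,330 (cap binds)
Hospital District: $319,330 × 0.00217 = $692.9461
Cedarvale Township: $319,330 × 0.00252 = $804.7116
Brackenridge County: $319,330 × 0.01013 = $3,234.8129
City of Wrenford: $319,330 × 0.0021 = $670.593
Total = $5,403.0636

$5,403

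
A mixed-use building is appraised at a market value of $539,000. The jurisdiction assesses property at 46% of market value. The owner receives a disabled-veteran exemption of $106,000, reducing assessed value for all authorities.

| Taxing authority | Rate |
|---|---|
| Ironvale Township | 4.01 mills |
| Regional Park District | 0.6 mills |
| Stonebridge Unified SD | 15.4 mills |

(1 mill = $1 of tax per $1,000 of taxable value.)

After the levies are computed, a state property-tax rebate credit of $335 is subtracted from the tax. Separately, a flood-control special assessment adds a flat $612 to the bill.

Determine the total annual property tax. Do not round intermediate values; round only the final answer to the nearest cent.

Assessed value = $539,000 × 0.46 = $247,940
Taxable value = $247,940 − $106,000 = $141,940
Ironvale Township: $141,940 × 0.00401 = $569.1794
Regional Park District: $141,940 × 0.0006 = $85.164
Stonebridge Unified SD: $141,940 × 0.0154 = $2,185.876
Levies subtotal = $2,840.2194
After credit = $2,840.2194 − $335 = $2,505.2194
Total = $2,505.2194 + $612 = $3,117.2194

$3,117.22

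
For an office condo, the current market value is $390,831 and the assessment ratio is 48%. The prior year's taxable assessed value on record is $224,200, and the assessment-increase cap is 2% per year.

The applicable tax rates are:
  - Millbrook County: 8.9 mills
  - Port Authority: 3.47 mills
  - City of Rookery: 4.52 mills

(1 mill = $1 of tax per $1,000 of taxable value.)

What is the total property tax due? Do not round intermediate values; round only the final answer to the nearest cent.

$3,168.55

Uncapped assessed value = $390,831 × 0.48 = $187,598.88
Cap limit = $224,200 × 1.02 = $228,684
Taxable assessed value = min($187,598.88, $228,684) = $187,598.88 (cap does not bind)
Millbrook County: $187,598.88 × 0.0089 = $1,669.630032
Port Authority: $187,598.88 × 0.00347 = $650.9681136
City of Rookery: $187,598.88 × 0.00452 = $847.9469376
Total = $3,168.5450832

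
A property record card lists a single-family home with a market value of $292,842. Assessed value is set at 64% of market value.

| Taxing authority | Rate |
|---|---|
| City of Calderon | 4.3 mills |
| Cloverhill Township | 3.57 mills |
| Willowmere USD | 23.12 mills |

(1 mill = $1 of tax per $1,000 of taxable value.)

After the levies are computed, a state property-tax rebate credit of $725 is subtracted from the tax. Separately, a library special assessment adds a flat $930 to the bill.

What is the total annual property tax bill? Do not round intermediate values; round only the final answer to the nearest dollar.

Assessed value = $292,842 × 0.64 = $187,418.88
City of Calderon: $187,418.88 × 0.0043 = $805.901184
Cloverhill Township: $187,418.88 × 0.00357 = $669.0854016
Willowmere USD: $187,418.88 × 0.02312 = $4,333.1245056
Levies subtotal = $5,808.1110912
After credit = $5,808.1110912 − $725 = $5,083.1110912
Total = $5,083.1110912 + $930 = $6,013.1110912

$6,013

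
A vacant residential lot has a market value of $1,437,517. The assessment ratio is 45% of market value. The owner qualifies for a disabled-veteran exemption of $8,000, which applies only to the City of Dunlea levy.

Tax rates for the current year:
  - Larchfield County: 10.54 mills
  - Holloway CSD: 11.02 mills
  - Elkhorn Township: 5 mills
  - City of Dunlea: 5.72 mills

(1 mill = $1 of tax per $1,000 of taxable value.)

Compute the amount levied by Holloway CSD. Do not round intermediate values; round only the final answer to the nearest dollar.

$7,129

Assessed value = $1,437,517 × 0.45 = $646,882.65
Holloway CSD taxable value = $646,882.65 (exemption does not apply)
Holloway CSD levy = $646,882.65 × 0.01102 = $7,128.646803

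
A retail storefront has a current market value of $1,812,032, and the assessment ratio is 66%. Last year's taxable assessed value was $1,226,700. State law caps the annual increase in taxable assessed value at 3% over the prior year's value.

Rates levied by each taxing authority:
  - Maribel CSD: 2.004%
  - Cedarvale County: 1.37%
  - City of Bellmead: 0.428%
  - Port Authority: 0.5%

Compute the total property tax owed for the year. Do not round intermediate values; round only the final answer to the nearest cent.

Uncapped assessed value = $1,812,032 × 0.66 = $1,195,941.12
Cap limit = $1,226,700 × 1.03 = $1,263,501
Taxable assessed value = min($1,195,941.12, $1,263,501) = $1,195,941.12 (cap does not bind)
Maribel CSD: $1,195,941.12 × 0.02004 = $23,966.6600448
Cedarvale County: $1,195,941.12 × 0.0137 = $16,384.393344
City of Bellmead: $1,195,941.12 × 0.00428 = $5,118.6279936
Port Authority: $1,195,941.12 × 0.005 = $5,979.7056
Total = $51,449.3869824

$51,449.39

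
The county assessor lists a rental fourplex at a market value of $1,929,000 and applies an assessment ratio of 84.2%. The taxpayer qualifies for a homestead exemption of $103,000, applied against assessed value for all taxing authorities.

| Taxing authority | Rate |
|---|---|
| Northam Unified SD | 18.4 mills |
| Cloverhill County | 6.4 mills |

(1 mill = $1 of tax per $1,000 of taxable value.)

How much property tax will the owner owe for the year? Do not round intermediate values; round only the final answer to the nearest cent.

Assessed value = $1,929,000 × 0.842 = $1,624,218
Taxable value = $1,624,218 − $103,000 = $1,521,218
Northam Unified SD: $1,521,218 × 0.0184 = $27,990.4112
Cloverhill County: $1,521,218 × 0.0064 = $9,735.7952
Total = $27,990.4112 + $9,735.7952 = $37,726.2064

$37,726.21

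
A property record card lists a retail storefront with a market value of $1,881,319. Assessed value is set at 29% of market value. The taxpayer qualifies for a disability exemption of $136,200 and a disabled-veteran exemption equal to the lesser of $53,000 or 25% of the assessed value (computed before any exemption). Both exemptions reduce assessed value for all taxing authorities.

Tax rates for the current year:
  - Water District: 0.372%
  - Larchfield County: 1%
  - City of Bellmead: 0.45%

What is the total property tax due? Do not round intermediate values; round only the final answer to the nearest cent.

Assessed value = $1,881,319 × 0.29 = $545,582.51
Disabled-veteran exemption = min($53,000, 25% × $545,582.51) = min($53,000, $136,395.6275) = $53,000 (dollar cap binds)
Taxable value = $545,582.51 − $136,200 − $53,000 = $356,382.51
Water District: $356,382.51 × 0.00372 = $1,325.7429372
Larchfield County: $356,382.51 × 0.01 = $3,563.8251
City of Bellmead: $356,382.51 × 0.0045 = $1,603.721295
Total = $6,493.2893322

$6,493.29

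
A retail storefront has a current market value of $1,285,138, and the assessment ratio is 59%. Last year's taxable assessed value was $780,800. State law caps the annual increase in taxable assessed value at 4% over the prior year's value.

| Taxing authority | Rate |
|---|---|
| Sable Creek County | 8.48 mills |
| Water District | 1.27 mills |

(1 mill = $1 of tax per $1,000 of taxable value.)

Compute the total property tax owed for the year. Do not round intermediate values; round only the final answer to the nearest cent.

$7,392.76

Uncapped assessed value = $1,285,138 × 0.59 = $758,231.42
Cap limit = $780,800 × 1.04 = $812,032
Taxable assessed value = min($758,231.42, $812,032) = $758,231.42 (cap does not bind)
Sable Creek County: $758,231.42 × 0.00848 = $6,429.8024416
Water District: $758,231.42 × 0.00127 = $962.9539034
Total = $7,392.756345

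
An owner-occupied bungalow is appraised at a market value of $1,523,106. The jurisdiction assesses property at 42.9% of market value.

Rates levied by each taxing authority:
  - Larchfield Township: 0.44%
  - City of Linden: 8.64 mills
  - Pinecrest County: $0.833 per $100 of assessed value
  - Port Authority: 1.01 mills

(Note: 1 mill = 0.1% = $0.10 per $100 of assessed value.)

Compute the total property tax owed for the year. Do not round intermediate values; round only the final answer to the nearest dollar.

Assessed value = $1,523,106 × 0.429 = $653,412.474
Larchfield Township: $653,412.474 × 0.0044 = $2,875.0148856
City of Linden: $653,412.474 × 0.00864 = $5,645.48377536
Pinecrest County: $653,412.474 × 0.00833 = $5,442.92590842
Port Authority: $653,412.474 × 0.00101 = $659.94659874
Total = $14,623.37116812

$14,623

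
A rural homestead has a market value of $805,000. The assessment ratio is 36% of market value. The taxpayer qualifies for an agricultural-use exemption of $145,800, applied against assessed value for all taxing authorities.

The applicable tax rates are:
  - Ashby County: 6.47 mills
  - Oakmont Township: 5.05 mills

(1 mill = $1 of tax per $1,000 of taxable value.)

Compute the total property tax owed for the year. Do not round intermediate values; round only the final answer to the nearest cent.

$1,658.88

Assessed value = $805,000 × 0.36 = $289,800
Taxable value = $289,800 − $145,800 = $144,000
Ashby County: $144,000 × 0.00647 = $931.68
Oakmont Township: $144,000 × 0.00505 = $727.2
Total = $931.68 + $727.2 = $1,658.88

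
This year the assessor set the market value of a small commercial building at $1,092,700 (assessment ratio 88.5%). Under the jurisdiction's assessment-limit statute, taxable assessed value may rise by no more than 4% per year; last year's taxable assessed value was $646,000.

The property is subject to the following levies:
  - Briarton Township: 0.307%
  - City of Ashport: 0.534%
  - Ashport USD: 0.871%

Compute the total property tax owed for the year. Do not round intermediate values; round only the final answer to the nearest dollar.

Uncapped assessed value = $1,092,700 × 0.885 = $967,039.5
Cap limit = $646,000 × 1.04 = $671,840
Taxable assessed value = min($967,039.5, $671,840) = $671,840 (cap binds)
Briarton Township: $671,840 × 0.00307 = $2,062.5488
City of Ashport: $671,840 × 0.00534 = $3,587.6256
Ashport USD: $671,840 × 0.00871 = $5,851.7264
Total = $11,501.9008

$11,502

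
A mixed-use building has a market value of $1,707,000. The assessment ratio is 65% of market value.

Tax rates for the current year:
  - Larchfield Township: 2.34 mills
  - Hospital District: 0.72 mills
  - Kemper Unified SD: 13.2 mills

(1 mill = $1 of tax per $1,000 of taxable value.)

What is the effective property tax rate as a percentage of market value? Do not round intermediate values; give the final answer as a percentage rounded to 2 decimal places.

Assessed value = $1,707,000 × 0.65 = $1,109,550
Larchfield Township: $1,109,550 × 0.00234 = $2,596.347
Hospital District: $1,109,550 × 0.00072 = $798.876
Kemper Unified SD: $1,109,550 × 0.0132 = $14,646.06
Total tax = $18,041.283
Effective rate = $18,041.283 ÷ $1,707,000 = 1.06% of market value

1.06%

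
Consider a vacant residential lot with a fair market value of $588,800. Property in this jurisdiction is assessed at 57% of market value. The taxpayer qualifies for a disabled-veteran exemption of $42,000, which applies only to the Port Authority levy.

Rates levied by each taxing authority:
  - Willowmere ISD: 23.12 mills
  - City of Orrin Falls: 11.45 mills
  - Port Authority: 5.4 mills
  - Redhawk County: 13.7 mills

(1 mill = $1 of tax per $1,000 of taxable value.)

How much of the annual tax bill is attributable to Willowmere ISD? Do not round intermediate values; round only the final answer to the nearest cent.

$7,759.44

Assessed value = $588,800 × 0.57 = $335,616
Willowmere ISD taxable value = $335,616 (exemption does not apply)
Willowmere ISD levy = $335,616 × 0.02312 = $7,759.44192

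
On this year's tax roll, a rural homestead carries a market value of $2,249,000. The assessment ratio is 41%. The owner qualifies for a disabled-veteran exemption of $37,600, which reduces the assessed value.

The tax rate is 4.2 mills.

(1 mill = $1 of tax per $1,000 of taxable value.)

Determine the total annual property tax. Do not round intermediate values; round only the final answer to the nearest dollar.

$3,715

Assessed value = $2,249,000 × 0.41 = $922,090
Taxable value = $922,090 − $37,600 = $884,490
Tax = $884,490 × 0.0042 = $3,714.858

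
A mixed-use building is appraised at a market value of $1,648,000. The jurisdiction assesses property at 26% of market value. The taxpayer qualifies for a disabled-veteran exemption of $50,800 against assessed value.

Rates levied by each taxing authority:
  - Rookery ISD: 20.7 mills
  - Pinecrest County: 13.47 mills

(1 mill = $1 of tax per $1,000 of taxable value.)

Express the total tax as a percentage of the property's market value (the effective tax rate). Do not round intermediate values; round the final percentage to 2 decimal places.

Assessed value = $1,648,000 × 0.26 = $428,480
Taxable value = $428,480 − $50,800 = $377,680
Rookery ISD: $377,680 × 0.0207 = $7,817.976
Pinecrest County: $377,680 × 0.01347 = $5,087.3496
Total tax = $12,905.3256
Effective rate = $12,905.3256 ÷ $1,648,000 = 0.78% of market value

0.78%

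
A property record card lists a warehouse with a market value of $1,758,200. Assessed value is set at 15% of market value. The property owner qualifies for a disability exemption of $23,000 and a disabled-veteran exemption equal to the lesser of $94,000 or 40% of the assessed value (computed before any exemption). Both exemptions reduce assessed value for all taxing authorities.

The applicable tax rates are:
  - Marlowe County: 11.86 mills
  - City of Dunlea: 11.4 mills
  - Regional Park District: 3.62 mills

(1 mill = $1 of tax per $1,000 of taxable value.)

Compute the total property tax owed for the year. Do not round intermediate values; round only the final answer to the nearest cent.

$3,944.10

Assessed value = $1,758,200 × 0.15 = $263,730
Disabled-veteran exemption = min($94,000, 40% × $263,730) = min($94,000, $105,492) = $94,000 (dollar cap binds)
Taxable value = $263,730 − $23,000 − $94,000 = $146,730
Marlowe County: $146,730 × 0.01186 = $1,740.2178
City of Dunlea: $146,730 × 0.0114 = $1,672.722
Regional Park District: $146,730 × 0.00362 = $531.1626
Total = $3,944.1024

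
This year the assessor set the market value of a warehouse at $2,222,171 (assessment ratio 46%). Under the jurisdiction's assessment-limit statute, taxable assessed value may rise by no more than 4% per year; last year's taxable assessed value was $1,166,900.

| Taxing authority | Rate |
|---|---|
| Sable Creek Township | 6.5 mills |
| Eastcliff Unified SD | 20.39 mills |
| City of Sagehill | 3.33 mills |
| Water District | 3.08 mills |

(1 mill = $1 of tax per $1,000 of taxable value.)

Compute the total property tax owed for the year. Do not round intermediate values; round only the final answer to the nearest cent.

Uncapped assessed value = $2,222,171 × 0.46 = $1,022,198.66
Cap limit = $1,166,900 × 1.04 = $1,213,576
Taxable assessed value = min($1,022,198.66, $1,213,576) = $1,022,198.66 (cap does not bind)
Sable Creek Township: $1,022,198.66 × 0.0065 = $6,644.29129
Eastcliff Unified SD: $1,022,198.66 × 0.02039 = $20,842.6306774
City of Sagehill: $1,022,198.66 × 0.00333 = $3,403.9215378
Water District: $1,022,198.66 × 0.00308 = $3,148.3718728
Total = $34,039.215378

$34,039.22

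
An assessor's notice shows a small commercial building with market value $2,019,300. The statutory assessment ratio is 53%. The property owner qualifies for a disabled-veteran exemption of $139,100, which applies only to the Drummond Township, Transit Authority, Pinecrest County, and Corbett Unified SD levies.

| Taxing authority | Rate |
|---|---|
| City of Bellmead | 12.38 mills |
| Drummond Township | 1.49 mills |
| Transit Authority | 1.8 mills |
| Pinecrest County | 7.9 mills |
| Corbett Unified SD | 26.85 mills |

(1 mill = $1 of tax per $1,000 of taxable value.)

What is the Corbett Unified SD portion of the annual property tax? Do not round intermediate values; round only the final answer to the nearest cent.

$25,000.81

Assessed value = $2,019,300 × 0.53 = $1,070,229
Corbett Unified SD taxable value = $1,070,229 − $139,100 = $931,129
Corbett Unified SD levy = $931,129 × 0.02685 = $25,000.81365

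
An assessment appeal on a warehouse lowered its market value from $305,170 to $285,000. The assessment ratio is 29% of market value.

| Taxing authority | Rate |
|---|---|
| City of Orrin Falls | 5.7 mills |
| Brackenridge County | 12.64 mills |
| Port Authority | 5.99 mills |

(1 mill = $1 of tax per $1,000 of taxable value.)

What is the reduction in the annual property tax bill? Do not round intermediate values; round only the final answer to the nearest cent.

$142.31

Old assessed value = $305,170 × 0.29 = $88,499.3
New assessed value = $285,000 × 0.29 = $82,650
Combined rate = 0.0057 + 0.01264 + 0.00599 = 0.02433
Old tax = $88,499.3 × 0.02433 = $2,153.187969
New tax = $82,650 × 0.02433 = $2,010.8745
Reduction = $2,153.187969 − $2,010.8745 = $142.313469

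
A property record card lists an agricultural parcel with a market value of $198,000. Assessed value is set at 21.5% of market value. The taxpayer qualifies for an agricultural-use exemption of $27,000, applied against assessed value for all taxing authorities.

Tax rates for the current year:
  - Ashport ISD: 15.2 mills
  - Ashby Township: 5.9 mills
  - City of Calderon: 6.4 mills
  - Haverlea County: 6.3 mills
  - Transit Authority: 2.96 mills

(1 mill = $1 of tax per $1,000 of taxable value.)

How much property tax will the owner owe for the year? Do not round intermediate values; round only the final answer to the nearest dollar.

$572

Assessed value = $198,000 × 0.215 = $42,570
Taxable value = $42,570 − $27,000 = $15,570
Ashport ISD: $15,570 × 0.0152 = $236.664
Ashby Township: $15,570 × 0.0059 = $91.863
City of Calderon: $15,570 × 0.0064 = $99.648
Haverlea County: $15,570 × 0.0063 = $98.091
Transit Authority: $15,570 × 0.00296 = $46.0872
Total = $236.664 + $91.863 + $99.648 + $98.091 + $46.0872 = $572.3532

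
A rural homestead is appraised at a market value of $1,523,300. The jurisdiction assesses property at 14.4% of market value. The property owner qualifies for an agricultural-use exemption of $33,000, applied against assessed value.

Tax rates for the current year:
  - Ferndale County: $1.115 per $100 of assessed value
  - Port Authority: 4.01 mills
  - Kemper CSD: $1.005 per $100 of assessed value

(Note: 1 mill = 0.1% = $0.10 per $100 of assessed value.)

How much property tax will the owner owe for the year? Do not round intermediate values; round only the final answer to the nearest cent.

Assessed value = $1,523,300 × 0.144 = $219,355.2
Taxable value = $219,355.2 − $33,000 = $186,355.2
Ferndale County: $186,355.2 × 0.01115 = $2,077.86048
Port Authority: $186,355.2 × 0.00401 = $747.284352
Kemper CSD: $186,355.2 × 0.01005 = $1,872.86976
Total = $4,698.014592

$4,698.01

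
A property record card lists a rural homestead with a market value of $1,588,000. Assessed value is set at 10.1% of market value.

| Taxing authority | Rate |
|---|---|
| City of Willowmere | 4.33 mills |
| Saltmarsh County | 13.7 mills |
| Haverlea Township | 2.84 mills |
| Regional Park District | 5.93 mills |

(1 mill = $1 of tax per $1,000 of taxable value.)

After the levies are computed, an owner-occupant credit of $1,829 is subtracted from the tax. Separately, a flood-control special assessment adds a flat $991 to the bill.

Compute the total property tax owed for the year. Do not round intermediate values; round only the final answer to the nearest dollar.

Assessed value = $1,588,000 × 0.101 = $160,388
City of Willowmere: $160,388 × 0.00433 = $694.48004
Saltmarsh County: $160,388 × 0.0137 = $2,197.3156
Haverlea Township: $160,388 × 0.00284 = $455.50192
Regional Park District: $160,388 × 0.00593 = $951.10084
Levies subtotal = $4,298.3984
After credit = $4,298.3984 − $1,829 = $2,469.3984
Total = $2,469.3984 + $991 = $3,460.3984

$3,460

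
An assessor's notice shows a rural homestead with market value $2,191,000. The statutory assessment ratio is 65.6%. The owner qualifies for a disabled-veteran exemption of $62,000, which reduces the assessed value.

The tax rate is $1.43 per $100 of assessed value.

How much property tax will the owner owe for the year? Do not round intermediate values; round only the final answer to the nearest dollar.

Assessed value = $2,191,000 × 0.656 = $1,437,296
Taxable value = $1,437,296 − $62,000 = $1,375,296
Tax = $1,375,296 × 0.0143 = $19,666.7328

$19,667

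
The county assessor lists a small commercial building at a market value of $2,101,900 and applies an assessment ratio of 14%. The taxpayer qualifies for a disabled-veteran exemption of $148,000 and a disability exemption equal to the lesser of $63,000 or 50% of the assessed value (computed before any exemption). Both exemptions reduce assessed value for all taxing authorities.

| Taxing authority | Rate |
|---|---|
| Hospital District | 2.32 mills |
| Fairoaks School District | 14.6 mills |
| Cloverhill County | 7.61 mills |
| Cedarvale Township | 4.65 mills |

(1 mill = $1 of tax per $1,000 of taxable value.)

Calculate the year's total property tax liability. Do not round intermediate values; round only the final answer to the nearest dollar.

Assessed value = $2,101,900 × 0.14 = $294,266
Disability exemption = min($63,000, 50% × $294,266) = min($63,000, $147,133) = $63,000 (dollar cap binds)
Taxable value = $294,266 − $148,000 − $63,000 = $83,266
Hospital District: $83,266 × 0.00232 = $193.17712
Fairoaks School District: $83,266 × 0.0146 = $1,215.6836
Cloverhill County: $83,266 × 0.00761 = $633.65426
Cedarvale Township: $83,266 × 0.00465 = $387.1869
Total = $2,429.70188

$2,430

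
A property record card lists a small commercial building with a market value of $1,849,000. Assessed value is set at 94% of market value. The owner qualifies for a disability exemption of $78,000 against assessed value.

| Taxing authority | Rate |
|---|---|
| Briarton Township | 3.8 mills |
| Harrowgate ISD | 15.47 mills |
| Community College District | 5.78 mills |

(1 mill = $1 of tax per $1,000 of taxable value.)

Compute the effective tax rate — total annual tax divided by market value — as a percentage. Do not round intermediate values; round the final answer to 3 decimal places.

2.249%

Assessed value = $1,849,000 × 0.94 = $1,738,060
Taxable value = $1,738,060 − $78,000 = $1,660,060
Briarton Township: $1,660,060 × 0.0038 = $6,308.228
Harrowgate ISD: $1,660,060 × 0.01547 = $25,681.1282
Community College District: $1,660,060 × 0.00578 = $9,595.1468
Total tax = $41,584.503
Effective rate = $41,584.503 ÷ $1,849,000 = 2.249% of market value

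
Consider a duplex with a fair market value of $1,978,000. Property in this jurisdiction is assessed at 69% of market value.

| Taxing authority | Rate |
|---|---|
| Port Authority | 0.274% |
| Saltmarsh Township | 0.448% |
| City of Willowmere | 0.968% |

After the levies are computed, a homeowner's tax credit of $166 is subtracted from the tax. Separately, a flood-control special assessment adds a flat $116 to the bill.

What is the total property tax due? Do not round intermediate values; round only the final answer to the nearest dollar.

$23,015

Assessed value = $1,978,000 × 0.69 = $1,364,820
Port Authority: $1,364,820 × 0.00274 = $3,739.6068
Saltmarsh Township: $1,364,820 × 0.00448 = $6,114.3936
City of Willowmere: $1,364,820 × 0.00968 = $13,211.4576
Levies subtotal = $23,065.458
After credit = $23,065.458 − $166 = $22,899.458
Total = $22,899.458 + $116 = $23,015.458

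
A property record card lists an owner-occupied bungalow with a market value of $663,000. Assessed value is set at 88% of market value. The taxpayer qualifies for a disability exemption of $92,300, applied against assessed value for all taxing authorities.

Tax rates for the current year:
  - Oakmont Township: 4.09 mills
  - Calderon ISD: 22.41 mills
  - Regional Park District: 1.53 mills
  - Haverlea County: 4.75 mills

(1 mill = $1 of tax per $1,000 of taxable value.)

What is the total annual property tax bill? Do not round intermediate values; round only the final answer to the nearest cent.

$16,099.57

Assessed value = $663,000 × 0.88 = $583,440
Taxable value = $583,440 − $92,300 = $491,140
Oakmont Township: $491,140 × 0.00409 = $2,008.7626
Calderon ISD: $491,140 × 0.02241 = $11,006.4474
Regional Park District: $491,140 × 0.00153 = $751.4442
Haverlea County: $491,140 × 0.00475 = $2,332.915
Total = $2,008.7626 + $11,006.4474 + $751.4442 + $2,332.915 = $16,099.5692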